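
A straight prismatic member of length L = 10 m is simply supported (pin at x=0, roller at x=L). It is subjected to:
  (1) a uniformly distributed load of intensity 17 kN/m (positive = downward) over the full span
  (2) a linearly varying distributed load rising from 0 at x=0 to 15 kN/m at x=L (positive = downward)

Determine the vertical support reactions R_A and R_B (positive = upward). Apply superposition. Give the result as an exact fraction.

R_A = 110 kN, R_B = 135 kN

Load 1 — uniform load w=17 kN/m over full span:
  R_A = wL/2 = 17·10/2 = 85 kN
  R_B = wL/2 = 17·10/2 = 85 kN
Load 2 — triangular load w₀=15 kN/m (0→w₀ over full span):
  R_A = w₀L/6 = 15·10/6 = 25 kN
  R_B = w₀L/3 = 15·10/3 = 50 kN
Superposition: R_A = 110 kN, R_B = 135 kN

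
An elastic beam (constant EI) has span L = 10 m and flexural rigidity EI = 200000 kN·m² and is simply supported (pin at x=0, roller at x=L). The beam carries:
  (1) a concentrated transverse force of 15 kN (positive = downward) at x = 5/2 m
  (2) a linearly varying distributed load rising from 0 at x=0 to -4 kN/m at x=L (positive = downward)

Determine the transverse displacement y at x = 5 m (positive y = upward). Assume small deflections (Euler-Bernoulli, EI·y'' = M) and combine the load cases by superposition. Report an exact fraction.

Load 1 — point force P=15 kN at a=5/2 m (b=L-a=15/2):
  y_1 = -Pa(L-x)(2Lx-a²-x²)/(6LEI)  [x>a] = -15·(5/2)·(10-5)·(2·10·5-(5/2)²-5²)/(6·10·200000) = -11/10240 m
Load 2 — triangular load w₀=-4 kN/m (0→w₀ over full span):
  y_2 = -w₀x(7L⁴-10L²x²+3x⁴)/(360LEI) = -(-4)·5·(7·10⁴-10·10²·5²+3·5⁴)/(360·10·200000) = 1/768 m
Superposition: y = Σ y_i = 7/30720 m ≈ 0.000228 m

y(5) = 7/30720 m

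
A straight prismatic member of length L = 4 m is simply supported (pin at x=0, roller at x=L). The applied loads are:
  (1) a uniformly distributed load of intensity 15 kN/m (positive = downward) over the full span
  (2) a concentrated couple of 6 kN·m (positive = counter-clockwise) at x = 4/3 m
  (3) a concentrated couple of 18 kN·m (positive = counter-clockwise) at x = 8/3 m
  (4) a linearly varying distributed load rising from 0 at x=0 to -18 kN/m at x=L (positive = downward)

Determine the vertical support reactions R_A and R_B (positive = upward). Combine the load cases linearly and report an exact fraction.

Load 1 — uniform load w=15 kN/m over full span:
  R_A = wL/2 = 15·4/2 = 30 kN
  R_B = wL/2 = 15·4/2 = 30 kN
Load 2 — applied couple M₀=6 kN·m at a=4/3 m (b=L-a=8/3):
  R_A = M₀/L = 6/4 = 3/2 kN
  R_B = -M₀/L = -6/4 = -3/2 kN
Load 3 — applied couple M₀=18 kN·m at a=8/3 m (b=L-a=4/3):
  R_A = M₀/L = 18/4 = 9/2 kN
  R_B = -M₀/L = -18/4 = -9/2 kN
Load 4 — triangular load w₀=-18 kN/m (0→w₀ over full span):
  R_A = w₀L/6 = (-18)·4/6 = -12 kN
  R_B = w₀L/3 = (-18)·4/3 = -24 kN
Superposition: R_A = 24 kN, R_B = 0 kN

R_A = 24 kN, R_B = 0 kN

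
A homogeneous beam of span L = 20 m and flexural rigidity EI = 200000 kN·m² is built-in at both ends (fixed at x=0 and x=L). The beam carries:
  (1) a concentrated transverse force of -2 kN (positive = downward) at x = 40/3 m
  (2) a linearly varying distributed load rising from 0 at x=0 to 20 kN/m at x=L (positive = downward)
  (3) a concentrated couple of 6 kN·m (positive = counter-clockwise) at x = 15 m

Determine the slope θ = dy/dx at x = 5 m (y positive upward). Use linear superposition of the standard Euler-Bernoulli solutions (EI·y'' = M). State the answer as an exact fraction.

θ(5) = -11639/3840000 rad

Load 1 — point force P=-2 kN at a=40/3 m (b=L-a=20/3):
  θ_1 = -Pb²x(2aL-(3a+b)x)/(2L³EI)  [x≤a] = -(-2)·(20/3)²·5·(2·(40/3)·20-(3·(40/3)+(20/3))·5)/(2·20³·200000) = 1/24000 rad
Load 2 — triangular load w₀=20 kN/m (0→w₀ over full span):
  θ_2 = -w₀(2x(L-x)(L-2x)(x+2L)+x²(L-x)²)/(120LEI) = -20·(2·5·(20-5)·(20-2·5)·(5+2·20)+5²·(20-5)²)/(120·20·200000) = -39/12800 rad
Load 3 — applied couple M₀=6 kN·m at a=15 m (b=L-a=5):
  θ_3 = (R_Ax²/2 - M_Ax)/EI  [x≤a] with R_A=27/80, M_A=15/8 = ((27/80)·5²/2 - (15/8)·5)/200000 = -33/1280000 rad
Superposition: θ = Σ θ_i = -11639/3840000 rad ≈ -0.003031 rad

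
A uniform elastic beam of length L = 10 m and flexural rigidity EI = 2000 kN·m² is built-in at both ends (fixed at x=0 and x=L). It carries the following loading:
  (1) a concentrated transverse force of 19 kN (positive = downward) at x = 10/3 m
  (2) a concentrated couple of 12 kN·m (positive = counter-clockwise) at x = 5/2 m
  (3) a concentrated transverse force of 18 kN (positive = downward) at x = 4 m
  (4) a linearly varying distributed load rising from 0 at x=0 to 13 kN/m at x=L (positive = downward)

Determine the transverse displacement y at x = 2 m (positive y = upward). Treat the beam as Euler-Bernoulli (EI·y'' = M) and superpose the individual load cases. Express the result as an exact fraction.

Load 1 — point force P=19 kN at a=10/3 m (b=L-a=20/3):
  y_1 = -Pb²x²(3aL-(3a+b)x)/(6L³EI)  [x≤a] = -19·(20/3)²·2²·(3·(10/3)·10-(3·(10/3)+(20/3))·2)/(6·10³·2000) = -38/2025 m
Load 2 — applied couple M₀=12 kN·m at a=5/2 m (b=L-a=15/2):
  y_2 = (R_Ax³/6 - M_Ax²/2)/EI  [x≤a] with R_A=27/20, M_A=-9/4 = ((27/20)·2³/6 - (-9/4)·2²/2)/2000 = 63/20000 m
Load 3 — point force P=18 kN at a=4 m (b=L-a=6):
  y_3 = -Pb²x²(3aL-(3a+b)x)/(6L³EI)  [x≤a] = -18·6²·2²·(3·4·10-(3·4+6)·2)/(6·10³·2000) = -567/31250 m
Load 4 — triangular load w₀=13 kN/m (0→w₀ over full span):
  y_4 = -w₀x²(L-x)²(x+2L)/(120LEI) = -13·2²·(10-2)²·(2+2·10)/(120·10·2000) = -286/9375 m
Superposition: y = Σ y_i = -2602777/40500000 m ≈ -0.064266 m

y(2) = -2602777/40500000 m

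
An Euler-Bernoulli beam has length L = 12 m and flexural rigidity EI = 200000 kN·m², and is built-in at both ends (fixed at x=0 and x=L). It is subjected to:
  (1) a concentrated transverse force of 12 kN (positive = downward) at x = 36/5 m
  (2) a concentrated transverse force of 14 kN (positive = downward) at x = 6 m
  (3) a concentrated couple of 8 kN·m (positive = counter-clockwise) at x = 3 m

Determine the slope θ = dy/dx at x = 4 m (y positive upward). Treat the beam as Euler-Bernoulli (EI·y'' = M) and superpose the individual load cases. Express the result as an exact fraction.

Load 1 — point force P=12 kN at a=36/5 m (b=L-a=24/5):
  θ_1 = -Pb²x(2aL-(3a+b)x)/(2L³EI)  [x≤a] = -12·(24/5)²·4·(2·(36/5)·12-(3·(36/5)+(24/5))·4)/(2·12³·200000) = -42/390625 rad
Load 2 — point force P=14 kN at a=6 m (b=L-a=6):
  θ_2 = -Pb²x(2aL-(3a+b)x)/(2L³EI)  [x≤a] = -14·6²·4·(2·6·12-(3·6+6)·4)/(2·12³·200000) = -7/50000 rad
Load 3 — applied couple M₀=8 kN·m at a=3 m (b=L-a=9):
  θ_3 = (R_Ax²/2 - M_Ax - M₀(x-a))/EI  [x>a] with R_A=3/4, M_A=-3/2 = ((3/4)·4²/2 - (-3/2)·4 - 8·(4-3))/200000 = 1/50000 rad
Superposition: θ = Σ θ_i = -711/3125000 rad ≈ -0.000228 rad

θ(4) = -711/3125000 rad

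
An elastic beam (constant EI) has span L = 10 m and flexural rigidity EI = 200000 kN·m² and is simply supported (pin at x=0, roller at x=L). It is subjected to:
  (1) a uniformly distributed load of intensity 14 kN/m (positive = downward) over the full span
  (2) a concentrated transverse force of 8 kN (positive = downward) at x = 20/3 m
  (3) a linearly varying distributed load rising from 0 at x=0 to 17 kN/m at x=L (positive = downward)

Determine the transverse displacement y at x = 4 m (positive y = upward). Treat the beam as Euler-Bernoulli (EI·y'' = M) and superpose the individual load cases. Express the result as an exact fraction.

Load 1 — uniform load w=14 kN/m over full span:
  y_1 = -wx(L³-2Lx²+x³)/(24EI) = -14·4·(10³-2·10·4²+4³)/(24·200000) = -217/25000 m
Load 2 — point force P=8 kN at a=20/3 m (b=L-a=10/3):
  y_2 = -Pbx(L²-b²-x²)/(6LEI)  [x≤a] = -8·(10/3)·4·(10²-(10/3)²-4²)/(6·10·200000) = -164/253125 m
Load 3 — triangular load w₀=17 kN/m (0→w₀ over full span):
  y_3 = -w₀x(7L⁴-10L²x²+3x⁴)/(360LEI) = -17·4·(7·10⁴-10·10²·4²+3·4⁴)/(360·10·200000) = -19397/3750000 m
Superposition: y = Σ y_i = -1468169/101250000 m ≈ -0.014500 m

y(4) = -1468169/101250000 m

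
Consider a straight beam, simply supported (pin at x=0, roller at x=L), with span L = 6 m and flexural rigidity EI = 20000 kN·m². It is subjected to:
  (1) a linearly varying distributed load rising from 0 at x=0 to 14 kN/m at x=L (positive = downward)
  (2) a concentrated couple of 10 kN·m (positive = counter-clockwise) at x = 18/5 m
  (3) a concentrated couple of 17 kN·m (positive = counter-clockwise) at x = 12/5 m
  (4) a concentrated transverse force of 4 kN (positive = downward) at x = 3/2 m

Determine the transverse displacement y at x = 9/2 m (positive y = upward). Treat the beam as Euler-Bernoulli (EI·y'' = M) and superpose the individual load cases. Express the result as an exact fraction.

Load 1 — triangular load w₀=14 kN/m (0→w₀ over full span):
  y_1 = -w₀x(7L⁴-10L²x²+3x⁴)/(360LEI) = -14·(9/2)·(7·6⁴-10·6²·(9/2)²+3·(9/2)⁴)/(360·6·20000) = -22491/5120000 m
Load 2 — applied couple M₀=10 kN·m at a=18/5 m (b=L-a=12/5):
  y_2 = (M₀x³/(6L)-M₀(x-a)²/2+C₁x)/EI  [x>a] with C₁=M₀(3b²-L²)/(6L)=-26/5 = (10·(9/2)³/(6·6)-10·((9/2)-(18/5))²/2+(-26/5)·(9/2))/20000 = -171/1600000 m
Load 3 — applied couple M₀=17 kN·m at a=12/5 m (b=L-a=18/5):
  y_3 = (M₀x³/(6L)-M₀(x-a)²/2+C₁x)/EI  [x>a] with C₁=M₀(3b²-L²)/(6L)=34/25 = (17·(9/2)³/(6·6)-17·((9/2)-(12/5))²/2+(34/25)·(9/2))/20000 = 9333/16000000 m
Load 4 — point force P=4 kN at a=3/2 m (b=L-a=9/2):
  y_4 = -Pa(L-x)(2Lx-a²-x²)/(6LEI)  [x>a] = -4·(3/2)·(6-(9/2))·(2·6·(9/2)-(3/2)²-(9/2)²)/(6·6·20000) = -63/160000 m
Superposition: y = Σ y_i = -551691/128000000 m ≈ -0.004310 m

y(9/2) = -551691/128000000 m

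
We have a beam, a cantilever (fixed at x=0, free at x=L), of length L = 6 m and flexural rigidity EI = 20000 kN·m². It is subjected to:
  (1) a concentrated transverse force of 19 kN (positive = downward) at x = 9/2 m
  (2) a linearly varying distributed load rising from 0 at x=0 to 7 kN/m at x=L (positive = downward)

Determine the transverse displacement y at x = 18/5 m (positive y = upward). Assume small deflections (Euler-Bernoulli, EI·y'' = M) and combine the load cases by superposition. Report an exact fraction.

Load 1 — point force P=19 kN at a=9/2 m (b=L-a=3/2):
  y_1 = -Px²(3a-x)/(6EI)  [x≤a] = -19·(18/5)²·(3·(9/2)-(18/5))/(6·20000) = -50787/2500000 m
Load 2 — triangular load w₀=7 kN/m (0→w₀ over full span):
  y_2 = (w₀Lx³/12-w₀L²x²/6-w₀x⁵/(120L))/EI = (7·6·(18/5)³/12-7·6²·(18/5)²/6-7·(18/5)⁵/(120·6))/20000 = -3022677/156250000 m
Superposition: y = Σ y_i = -12393729/312500000 m ≈ -0.039660 m

y(18/5) = -12393729/312500000 m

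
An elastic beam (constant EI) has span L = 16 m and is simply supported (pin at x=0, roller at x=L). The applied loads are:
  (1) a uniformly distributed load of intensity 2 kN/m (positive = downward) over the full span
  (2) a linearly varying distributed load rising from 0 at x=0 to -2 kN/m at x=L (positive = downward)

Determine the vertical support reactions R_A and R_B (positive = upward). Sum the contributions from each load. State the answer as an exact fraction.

Load 1 — uniform load w=2 kN/m over full span:
  R_A = wL/2 = 2·16/2 = 16 kN
  R_B = wL/2 = 2·16/2 = 16 kN
Load 2 — triangular load w₀=-2 kN/m (0→w₀ over full span):
  R_A = w₀L/6 = (-2)·16/6 = -16/3 kN
  R_B = w₀L/3 = (-2)·16/3 = -32/3 kN
Superposition: R_A = 32/3 kN, R_B = 16/3 kN

R_A = 32/3 kN, R_B = 16/3 kN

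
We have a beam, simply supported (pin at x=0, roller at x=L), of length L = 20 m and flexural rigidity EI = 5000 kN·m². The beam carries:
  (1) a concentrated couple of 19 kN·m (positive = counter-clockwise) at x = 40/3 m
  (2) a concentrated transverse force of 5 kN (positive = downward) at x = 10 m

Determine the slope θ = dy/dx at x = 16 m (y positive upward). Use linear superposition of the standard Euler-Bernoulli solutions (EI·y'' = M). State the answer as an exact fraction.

θ(16) = 6017/225000 rad

Load 1 — applied couple M₀=19 kN·m at a=40/3 m (b=L-a=20/3):
  θ_1 = (M₀x²/(2L)-M₀(x-a)+C₁)/EI  [x>a] with C₁=M₀(3b²-L²)/(6L)=-380/9 = (19·16²/(2·20)-19·(16-(40/3))+(-380/9))/5000 = 323/56250 rad
Load 2 — point force P=5 kN at a=10 m (b=L-a=10):
  θ_2 = -Pa(2L²-6Lx+3x²+a²)/(6LEI)  [x>a] = -5·10·(2·20²-6·20·16+3·16²+10²)/(6·20·5000) = 21/1000 rad
Superposition: θ = Σ θ_i = 6017/225000 rad ≈ 0.026742 rad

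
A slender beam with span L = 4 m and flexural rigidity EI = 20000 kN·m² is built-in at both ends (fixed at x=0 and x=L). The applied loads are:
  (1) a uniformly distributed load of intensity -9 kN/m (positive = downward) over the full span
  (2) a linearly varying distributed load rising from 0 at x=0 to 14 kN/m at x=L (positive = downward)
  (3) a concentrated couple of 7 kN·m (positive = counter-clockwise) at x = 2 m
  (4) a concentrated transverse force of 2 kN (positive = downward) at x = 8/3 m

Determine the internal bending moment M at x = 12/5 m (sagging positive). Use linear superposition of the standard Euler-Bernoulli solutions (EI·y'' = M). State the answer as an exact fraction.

Load 1 — uniform load w=-9 kN/m over full span:
  M_1 = wLx/2 - wL²/12 - wx²/2 = (-9)·4·(12/5)/2 - (-9)·4²/12 - (-9)·(12/5)²/2 = -132/25 kN·m
Load 2 — triangular load w₀=14 kN/m (0→w₀ over full span):
  M_2 = 3w₀Lx/20 - w₀L²/30 - w₀x³/(6L) = 3·14·4·(12/5)/20 - 14·4²/30 - 14·(12/5)³/(6·4) = 1736/375 kN·m
Load 3 — applied couple M₀=7 kN·m at a=2 m (b=L-a=2):
  M_3 = R_Ax - M_A - M₀  [x>a] with R_A=21/8, M_A=7/4 = (21/8)·(12/5) - (7/4) - 7 = -49/20 kN·m
Load 4 — point force P=2 kN at a=8/3 m (b=L-a=4/3):
  M_4 = Pb²(3a+b)x/L³ - Pab²/L²  [x≤a] = 2·(4/3)²·(3·(8/3)+(4/3))·(12/5)/4³ - 2·(8/3)·(4/3)²/4² = 88/135 kN·m
Superposition: M = Σ M_i = -33059/13500 kN·m ≈ -2.448815 kN·m

M(12/5) = -33059/13500 kN·m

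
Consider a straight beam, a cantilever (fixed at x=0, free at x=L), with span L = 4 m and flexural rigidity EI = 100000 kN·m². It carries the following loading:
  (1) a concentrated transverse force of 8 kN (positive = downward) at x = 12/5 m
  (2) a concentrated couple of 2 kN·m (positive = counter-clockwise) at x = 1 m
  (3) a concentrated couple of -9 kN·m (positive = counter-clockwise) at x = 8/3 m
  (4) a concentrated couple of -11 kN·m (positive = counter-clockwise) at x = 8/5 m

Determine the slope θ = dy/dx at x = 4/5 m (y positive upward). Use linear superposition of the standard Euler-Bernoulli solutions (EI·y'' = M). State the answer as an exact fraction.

θ(4/5) = -17/62500 rad

Load 1 — point force P=8 kN at a=12/5 m (b=L-a=8/5):
  θ_1 = -Px(2a-x)/(2EI)  [x≤a] = -8·(4/5)·(2·(12/5)-(4/5))/(2·100000) = -2/15625 rad
Load 2 — applied couple M₀=2 kN·m at a=1 m (b=L-a=3):
  θ_2 = M₀x/EI  [x≤a] = 2·(4/5)/100000 = 1/62500 rad
Load 3 — applied couple M₀=-9 kN·m at a=8/3 m (b=L-a=4/3):
  θ_3 = M₀x/EI  [x≤a] = (-9)·(4/5)/100000 = -9/125000 rad
Load 4 — applied couple M₀=-11 kN·m at a=8/5 m (b=L-a=12/5):
  θ_4 = M₀x/EI  [x≤a] = (-11)·(4/5)/100000 = -11/125000 rad
Superposition: θ = Σ θ_i = -17/62500 rad ≈ -0.000272 rad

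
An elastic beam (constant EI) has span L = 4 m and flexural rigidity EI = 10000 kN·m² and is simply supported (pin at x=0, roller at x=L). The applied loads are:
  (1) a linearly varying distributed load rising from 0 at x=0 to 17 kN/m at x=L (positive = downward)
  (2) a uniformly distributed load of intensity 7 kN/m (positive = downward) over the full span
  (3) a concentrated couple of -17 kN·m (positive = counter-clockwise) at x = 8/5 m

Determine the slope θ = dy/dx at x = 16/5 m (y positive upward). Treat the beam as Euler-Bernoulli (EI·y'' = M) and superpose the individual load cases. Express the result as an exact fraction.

Load 1 — triangular load w₀=17 kN/m (0→w₀ over full span):
  θ_1 = -w₀(7L⁴-30L²x²+15x⁴)/(360LEI) = -17·(7·4⁴-30·4²·(16/5)²+15·(16/5)⁴)/(360·4·10000) = 12869/7031250 rad
Load 2 — uniform load w=7 kN/m over full span:
  θ_2 = -w(L³-6Lx²+4x³)/(24EI) = -7·(4³-6·4·(16/5)²+4·(16/5)³)/(24·10000) = 231/156250 rad
Load 3 — applied couple M₀=-17 kN·m at a=8/5 m (b=L-a=12/5):
  θ_3 = (M₀x²/(2L)-M₀(x-a)+C₁)/EI  [x>a] with C₁=M₀(3b²-L²)/(6L)=-68/75 = ((-17)·(16/5)²/(2·4)-(-17)·((16/5)-(8/5))+(-68/75))/10000 = 17/37500 rad
Superposition: θ = Σ θ_i = 52903/14062500 rad ≈ 0.003762 rad

θ(16/5) = 52903/14062500 rad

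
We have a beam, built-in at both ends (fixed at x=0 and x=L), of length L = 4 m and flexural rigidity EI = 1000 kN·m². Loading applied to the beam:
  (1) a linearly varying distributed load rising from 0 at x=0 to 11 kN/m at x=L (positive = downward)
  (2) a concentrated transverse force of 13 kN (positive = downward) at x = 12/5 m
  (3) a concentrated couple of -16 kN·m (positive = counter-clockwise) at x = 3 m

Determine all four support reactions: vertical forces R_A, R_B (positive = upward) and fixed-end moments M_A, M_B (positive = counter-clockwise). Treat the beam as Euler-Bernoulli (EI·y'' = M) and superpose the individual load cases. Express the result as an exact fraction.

Load 1 — triangular load w₀=11 kN/m (0→w₀ over full span):
  R_A = 3w₀L/20 = 3·11·4/20 = 33/5 kN
  M_A = w₀L²/30 = 11·4²/30 = 88/15 kN·m
  R_B = 7w₀L/20 = 7·11·4/20 = 77/5 kN
  M_B = -w₀L²/20 = -11·4²/20 = -44/5 kN·m
Load 2 — point force P=13 kN at a=12/5 m (b=L-a=8/5):
  R_A = Pb²(3a+b)/L³ = 13·(8/5)²·(3·(12/5)+(8/5))/4³ = 572/125 kN
  M_A = Pab²/L² = 13·(12/5)·(8/5)²/4² = 624/125 kN·m
  R_B = Pa²(a+3b)/L³ = 13·(12/5)²·((12/5)+3·(8/5))/4³ = 1053/125 kN
  M_B = -Pa²b/L² = -13·(12/5)²·(8/5)/4² = -936/125 kN·m
Load 3 — applied couple M₀=-16 kN·m at a=3 m (b=L-a=1):
  R_A = 6M₀ab/L³ = 6·(-16)·3·1/4³ = -9/2 kN
  M_A = M₀b(2a-b)/L² = (-16)·1·(2·3-1)/4² = -5 kN·m
  R_B = -6M₀ab/L³ = -6·(-16)·3·1/4³ = 9/2 kN
  M_B = M₀a(2b-a)/L² = (-16)·3·(2·1-3)/4² = 3 kN·m
Superposition: R_A = 1669/250 kN, M_A = 2197/375 kN·m, R_B = 7081/250 kN, M_B = -1661/125 kN·m

R_A = 1669/250 kN, M_A = 2197/375 kN·m, R_B = 7081/250 kN, M_B = -1661/125 kN·m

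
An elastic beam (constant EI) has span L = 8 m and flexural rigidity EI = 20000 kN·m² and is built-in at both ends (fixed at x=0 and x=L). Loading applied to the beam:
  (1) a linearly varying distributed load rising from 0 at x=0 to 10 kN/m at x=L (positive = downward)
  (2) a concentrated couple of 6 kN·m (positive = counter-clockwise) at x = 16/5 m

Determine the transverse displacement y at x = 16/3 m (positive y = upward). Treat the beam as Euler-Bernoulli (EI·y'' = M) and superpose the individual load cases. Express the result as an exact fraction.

y(16/3) = -23656/11390625 m

Load 1 — triangular load w₀=10 kN/m (0→w₀ over full span):
  y_1 = -w₀x²(L-x)²(x+2L)/(120LEI) = -10·(16/3)²·(8-(16/3))²·((16/3)+2·8)/(120·8·20000) = -1024/455625 m
Load 2 — applied couple M₀=6 kN·m at a=16/5 m (b=L-a=24/5):
  y_2 = (R_Ax³/6 - M_Ax²/2 - M₀(x-a)²/2)/EI  [x>a] with R_A=27/25, M_A=18/25 = ((27/25)·(16/3)³/6 - (18/25)·(16/3)²/2 - 6·((16/3)-(16/5))²/2)/20000 = 8/46875 m
Superposition: y = Σ y_i = -23656/11390625 m ≈ -0.002077 m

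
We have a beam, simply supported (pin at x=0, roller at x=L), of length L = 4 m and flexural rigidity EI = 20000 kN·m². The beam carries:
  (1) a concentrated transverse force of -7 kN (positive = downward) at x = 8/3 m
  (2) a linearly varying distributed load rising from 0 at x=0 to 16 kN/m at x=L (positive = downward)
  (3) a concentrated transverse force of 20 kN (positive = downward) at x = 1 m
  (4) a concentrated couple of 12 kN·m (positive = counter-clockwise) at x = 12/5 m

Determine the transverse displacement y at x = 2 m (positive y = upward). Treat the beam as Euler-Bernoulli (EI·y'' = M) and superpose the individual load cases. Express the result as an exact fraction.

y(2) = -83773/40500000 m

Load 1 — point force P=-7 kN at a=8/3 m (b=L-a=4/3):
  y_1 = -Pbx(L²-b²-x²)/(6LEI)  [x≤a] = -(-7)·(4/3)·2·(4²-(4/3)²-2²)/(6·4·20000) = 161/405000 m
Load 2 — triangular load w₀=16 kN/m (0→w₀ over full span):
  y_2 = -w₀x(7L⁴-10L²x²+3x⁴)/(360LEI) = -16·2·(7·4⁴-10·4²·2²+3·2⁴)/(360·4·20000) = -1/750 m
Load 3 — point force P=20 kN at a=1 m (b=L-a=3):
  y_3 = -Pa(L-x)(2Lx-a²-x²)/(6LEI)  [x>a] = -20·1·(4-2)·(2·4·2-1²-2²)/(6·4·20000) = -11/12000 m
Load 4 — applied couple M₀=12 kN·m at a=12/5 m (b=L-a=8/5):
  y_4 = (M₀x³/(6L)+C₁x)/EI  [x≤a] with C₁=M₀(3b²-L²)/(6L)=-104/25 = (12·2³/(6·4)+(-104/25)·2)/20000 = -27/125000 m
Superposition: y = Σ y_i = -83773/40500000 m ≈ -0.002068 m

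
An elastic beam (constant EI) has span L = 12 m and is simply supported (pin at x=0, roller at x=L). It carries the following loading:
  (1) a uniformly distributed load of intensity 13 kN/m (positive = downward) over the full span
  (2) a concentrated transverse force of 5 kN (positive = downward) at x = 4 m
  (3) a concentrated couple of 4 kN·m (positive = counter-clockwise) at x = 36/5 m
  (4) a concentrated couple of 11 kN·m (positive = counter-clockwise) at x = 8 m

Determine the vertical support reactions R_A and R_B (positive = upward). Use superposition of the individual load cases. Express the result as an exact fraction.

R_A = 991/12 kN, R_B = 941/12 kN

Load 1 — uniform load w=13 kN/m over full span:
  R_A = wL/2 = 13·12/2 = 78 kN
  R_B = wL/2 = 13·12/2 = 78 kN
Load 2 — point force P=5 kN at a=4 m (b=L-a=8):
  R_A = Pb/L = 5·8/12 = 10/3 kN
  R_B = Pa/L = 5·4/12 = 5/3 kN
Load 3 — applied couple M₀=4 kN·m at a=36/5 m (b=L-a=24/5):
  R_A = M₀/L = 4/12 = 1/3 kN
  R_B = -M₀/L = -4/12 = -1/3 kN
Load 4 — applied couple M₀=11 kN·m at a=8 m (b=L-a=4):
  R_A = M₀/L = 11/12 kN
  R_B = -M₀/L = -11/12 kN
Superposition: R_A = 991/12 kN, R_B = 941/12 kN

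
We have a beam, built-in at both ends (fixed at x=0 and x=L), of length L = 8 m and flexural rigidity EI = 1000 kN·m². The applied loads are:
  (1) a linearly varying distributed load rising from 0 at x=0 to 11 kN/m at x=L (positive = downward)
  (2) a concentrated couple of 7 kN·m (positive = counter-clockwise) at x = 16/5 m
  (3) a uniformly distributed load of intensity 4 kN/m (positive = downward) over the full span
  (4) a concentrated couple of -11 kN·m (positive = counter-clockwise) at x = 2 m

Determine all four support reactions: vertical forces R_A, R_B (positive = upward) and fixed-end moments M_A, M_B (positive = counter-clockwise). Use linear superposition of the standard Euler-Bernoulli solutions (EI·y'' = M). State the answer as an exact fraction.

Load 1 — triangular load w₀=11 kN/m (0→w₀ over full span):
  R_A = 3w₀L/20 = 3·11·8/20 = 66/5 kN
  M_A = w₀L²/30 = 11·8²/30 = 352/15 kN·m
  R_B = 7w₀L/20 = 7·11·8/20 = 154/5 kN
  M_B = -w₀L²/20 = -11·8²/20 = -176/5 kN·m
Load 2 — applied couple M₀=7 kN·m at a=16/5 m (b=L-a=24/5):
  R_A = 6M₀ab/L³ = 6·7·(16/5)·(24/5)/8³ = 63/50 kN
  M_A = M₀b(2a-b)/L² = 7·(24/5)·(2·(16/5)-(24/5))/8² = 21/25 kN·m
  R_B = -6M₀ab/L³ = -6·7·(16/5)·(24/5)/8³ = -63/50 kN
  M_B = M₀a(2b-a)/L² = 7·(16/5)·(2·(24/5)-(16/5))/8² = 56/25 kN·m
Load 3 — uniform load w=4 kN/m over full span:
  R_A = wL/2 = 4·8/2 = 16 kN
  M_A = wL²/12 = 4·8²/12 = 64/3 kN·m
  R_B = wL/2 = 4·8/2 = 16 kN
  M_B = -wL²/12 = -4·8²/12 = -64/3 kN·m
Load 4 — applied couple M₀=-11 kN·m at a=2 m (b=L-a=6):
  R_A = 6M₀ab/L³ = 6·(-11)·2·6/8³ = -99/64 kN
  M_A = M₀b(2a-b)/L² = (-11)·6·(2·2-6)/8² = 33/16 kN·m
  R_B = -6M₀ab/L³ = -6·(-11)·2·6/8³ = 99/64 kN
  M_B = M₀a(2b-a)/L² = (-11)·2·(2·6-2)/8² = -55/16 kN·m
Superposition: R_A = 46261/1600 kN, M_A = 19081/400 kN·m, R_B = 75339/1600 kN, M_B = -69277/1200 kN·m

R_A = 46261/1600 kN, M_A = 19081/400 kN·m, R_B = 75339/1600 kN, M_B = -69277/1200 kN·m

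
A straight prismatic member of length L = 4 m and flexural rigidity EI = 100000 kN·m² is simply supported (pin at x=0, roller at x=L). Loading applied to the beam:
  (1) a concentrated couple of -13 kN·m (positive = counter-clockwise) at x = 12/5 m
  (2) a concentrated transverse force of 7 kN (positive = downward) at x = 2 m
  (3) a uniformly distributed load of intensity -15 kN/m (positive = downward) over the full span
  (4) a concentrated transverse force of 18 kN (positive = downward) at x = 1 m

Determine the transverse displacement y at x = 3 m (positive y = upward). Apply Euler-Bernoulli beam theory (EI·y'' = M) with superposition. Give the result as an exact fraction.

Load 1 — applied couple M₀=-13 kN·m at a=12/5 m (b=L-a=8/5):
  y_1 = (M₀x³/(6L)-M₀(x-a)²/2+C₁x)/EI  [x>a] with C₁=M₀(3b²-L²)/(6L)=338/75 = ((-13)·3³/(6·4)-(-13)·(3-(12/5))²/2+(338/75)·3)/100000 = 247/20000000 m
Load 2 — point force P=7 kN at a=2 m (b=L-a=2):
  y_2 = -Pa(L-x)(2Lx-a²-x²)/(6LEI)  [x>a] = -7·2·(4-3)·(2·4·3-2²-3²)/(6·4·100000) = -77/1200000 m
Load 3 — uniform load w=-15 kN/m over full span:
  y_3 = -wx(L³-2Lx²+x³)/(24EI) = -(-15)·3·(4³-2·4·3²+3³)/(24·100000) = 57/160000 m
Load 4 — point force P=18 kN at a=1 m (b=L-a=3):
  y_4 = -Pa(L-x)(2Lx-a²-x²)/(6LEI)  [x>a] = -18·1·(4-3)·(2·4·3-1²-3²)/(6·4·100000) = -21/200000 m
Superposition: y = Σ y_i = 5983/30000000 m ≈ 0.000199 m

y(3) = 5983/30000000 m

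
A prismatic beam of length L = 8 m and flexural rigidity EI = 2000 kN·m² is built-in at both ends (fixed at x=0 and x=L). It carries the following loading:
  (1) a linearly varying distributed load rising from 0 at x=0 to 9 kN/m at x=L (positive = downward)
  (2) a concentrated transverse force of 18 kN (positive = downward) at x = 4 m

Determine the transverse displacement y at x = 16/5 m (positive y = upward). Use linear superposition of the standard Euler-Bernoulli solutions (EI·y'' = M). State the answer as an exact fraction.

Load 1 — triangular load w₀=9 kN/m (0→w₀ over full span):
  y_1 = -w₀x²(L-x)²(x+2L)/(120LEI) = -9·(16/5)²·(8-(16/5))²·((16/5)+2·8)/(120·8·2000) = -41472/1953125 m
Load 2 — point force P=18 kN at a=4 m (b=L-a=4):
  y_2 = -Pb²x²(3aL-(3a+b)x)/(6L³EI)  [x≤a] = -18·4²·(16/5)²·(3·4·8-(3·4+4)·(16/5))/(6·8³·2000) = -336/15625 m
Superposition: y = Σ y_i = -83472/1953125 m ≈ -0.042738 m

y(16/5) = -83472/1953125 m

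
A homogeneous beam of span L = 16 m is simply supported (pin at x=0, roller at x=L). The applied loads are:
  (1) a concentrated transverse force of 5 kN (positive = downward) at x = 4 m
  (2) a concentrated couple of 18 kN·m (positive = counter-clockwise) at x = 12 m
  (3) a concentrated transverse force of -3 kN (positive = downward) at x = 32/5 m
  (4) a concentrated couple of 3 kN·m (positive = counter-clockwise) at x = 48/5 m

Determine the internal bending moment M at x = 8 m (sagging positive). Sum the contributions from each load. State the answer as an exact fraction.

M(8) = 109/10 kN·m

Load 1 — point force P=5 kN at a=4 m (b=L-a=12):
  M_1 = Pa(L-x)/L  [x>a] = 5·4·(16-8)/16 = 10 kN·m
Load 2 — applied couple M₀=18 kN·m at a=12 m (b=L-a=4):
  M_2 = M₀x/L  [x≤a] = 18·8/16 = 9 kN·m
Load 3 — point force P=-3 kN at a=32/5 m (b=L-a=48/5):
  M_3 = Pa(L-x)/L  [x>a] = (-3)·(32/5)·(16-8)/16 = -48/5 kN·m
Load 4 — applied couple M₀=3 kN·m at a=48/5 m (b=L-a=32/5):
  M_4 = M₀x/L  [x≤a] = 3·8/16 = 3/2 kN·m
Superposition: M = Σ M_i = 109/10 kN·m ≈ 10.900000 kN·m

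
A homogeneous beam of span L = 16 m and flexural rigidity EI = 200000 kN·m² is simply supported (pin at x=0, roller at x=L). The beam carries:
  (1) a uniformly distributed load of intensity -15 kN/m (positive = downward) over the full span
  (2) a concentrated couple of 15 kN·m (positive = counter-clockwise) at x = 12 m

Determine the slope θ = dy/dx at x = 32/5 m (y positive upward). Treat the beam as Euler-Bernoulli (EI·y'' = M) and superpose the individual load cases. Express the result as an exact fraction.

Load 1 — uniform load w=-15 kN/m over full span:
  θ_1 = -w(L³-6Lx²+4x³)/(24EI) = -(-15)·(16³-6·16·(32/5)²+4·(32/5)³)/(24·200000) = 296/78125 rad
Load 2 — applied couple M₀=15 kN·m at a=12 m (b=L-a=4):
  θ_2 = (M₀x²/(2L)+C₁)/EI  [x≤a] with C₁=M₀(3b²-L²)/(6L)=-65/2 = (15·(32/5)²/(2·16)+(-65/2))/200000 = -133/2000000 rad
Superposition: θ = Σ θ_i = 37223/10000000 rad ≈ 0.003722 rad

θ(32/5) = 37223/10000000 rad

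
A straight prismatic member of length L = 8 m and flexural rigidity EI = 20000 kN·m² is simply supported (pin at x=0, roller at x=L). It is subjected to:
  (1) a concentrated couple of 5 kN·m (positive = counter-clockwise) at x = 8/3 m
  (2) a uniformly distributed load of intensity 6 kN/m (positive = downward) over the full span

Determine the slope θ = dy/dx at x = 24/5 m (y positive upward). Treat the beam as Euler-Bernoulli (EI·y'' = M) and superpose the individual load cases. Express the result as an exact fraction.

Load 1 — applied couple M₀=5 kN·m at a=8/3 m (b=L-a=16/3):
  θ_1 = (M₀x²/(2L)-M₀(x-a)+C₁)/EI  [x>a] with C₁=M₀(3b²-L²)/(6L)=20/9 = (5·(24/5)²/(2·8)-5·((24/5)-(8/3))+(20/9))/20000 = -7/112500 rad
Load 2 — uniform load w=6 kN/m over full span:
  θ_2 = -w(L³-6Lx²+4x³)/(24EI) = -6·(8³-6·8·(24/5)²+4·(24/5)³)/(24·20000) = 148/78125 rad
Superposition: θ = Σ θ_i = 5153/2812500 rad ≈ 0.001832 rad

θ(24/5) = 5153/2812500 rad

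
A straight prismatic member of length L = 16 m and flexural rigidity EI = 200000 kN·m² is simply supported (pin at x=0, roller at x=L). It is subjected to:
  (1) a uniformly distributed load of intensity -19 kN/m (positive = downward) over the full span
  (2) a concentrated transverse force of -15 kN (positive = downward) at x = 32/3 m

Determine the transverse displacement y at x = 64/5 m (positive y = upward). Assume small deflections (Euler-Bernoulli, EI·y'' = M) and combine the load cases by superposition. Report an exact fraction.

Load 1 — uniform load w=-19 kN/m over full span:
  y_1 = -wx(L³-2Lx²+x³)/(24EI) = -(-19)·(64/5)·(16³-2·16·(64/5)²+(64/5)³)/(24·200000) = 282112/5859375 m
Load 2 — point force P=-15 kN at a=32/3 m (b=L-a=16/3):
  y_2 = -Pa(L-x)(2Lx-a²-x²)/(6LEI)  [x>a] = -(-15)·(32/3)·(16-(64/5))·(2·16·(64/5)-(32/3)²-(64/5)²)/(6·16·200000) = 7424/2109375 m
Superposition: y = Σ y_i = 2724608/52734375 m ≈ 0.051667 m

y(64/5) = 2724608/52734375 m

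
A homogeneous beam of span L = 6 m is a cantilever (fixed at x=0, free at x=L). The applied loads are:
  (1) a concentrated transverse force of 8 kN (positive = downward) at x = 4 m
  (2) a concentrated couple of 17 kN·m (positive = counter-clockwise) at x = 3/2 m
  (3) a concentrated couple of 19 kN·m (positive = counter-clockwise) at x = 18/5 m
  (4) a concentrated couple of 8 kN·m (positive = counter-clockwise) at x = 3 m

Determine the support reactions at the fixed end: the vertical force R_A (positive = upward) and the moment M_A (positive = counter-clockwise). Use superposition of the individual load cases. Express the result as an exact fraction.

R_A = 8 kN, M_A = -12 kN·m

Load 1 — point force P=8 kN at a=4 m (b=L-a=2):
  R_A = P = 8 kN
  M_A = Pa = 8·4 = 32 kN·m
Load 2 — applied couple M₀=17 kN·m at a=3/2 m (b=L-a=9/2):
  R_A = 0 kN
  M_A = -M₀ = -17 kN·m
Load 3 — applied couple M₀=19 kN·m at a=18/5 m (b=L-a=12/5):
  R_A = 0 kN
  M_A = -M₀ = -19 kN·m
Load 4 — applied couple M₀=8 kN·m at a=3 m (b=L-a=3):
  R_A = 0 kN
  M_A = -M₀ = -8 kN·m
Superposition: R_A = 8 kN, M_A = -12 kN·m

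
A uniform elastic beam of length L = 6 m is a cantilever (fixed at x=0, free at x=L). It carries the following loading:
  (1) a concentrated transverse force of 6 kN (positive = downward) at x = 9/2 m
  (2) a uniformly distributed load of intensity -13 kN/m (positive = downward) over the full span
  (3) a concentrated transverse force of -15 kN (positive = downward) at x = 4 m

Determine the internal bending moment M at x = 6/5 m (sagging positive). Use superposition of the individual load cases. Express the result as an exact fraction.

Load 1 — point force P=6 kN at a=9/2 m (b=L-a=3/2):
  M_1 = -P(a-x)  [x≤a] = -6·((9/2)-(6/5)) = -99/5 kN·m
Load 2 — uniform load w=-13 kN/m over full span:
  M_2 = -w(L-x)²/2 = -(-13)·(6-(6/5))²/2 = 3744/25 kN·m
Load 3 — point force P=-15 kN at a=4 m (b=L-a=2):
  M_3 = -P(a-x)  [x≤a] = -(-15)·(4-(6/5)) = 42 kN·m
Superposition: M = Σ M_i = 4299/25 kN·m ≈ 171.960000 kN·m

M(6/5) = 4299/25 kN·m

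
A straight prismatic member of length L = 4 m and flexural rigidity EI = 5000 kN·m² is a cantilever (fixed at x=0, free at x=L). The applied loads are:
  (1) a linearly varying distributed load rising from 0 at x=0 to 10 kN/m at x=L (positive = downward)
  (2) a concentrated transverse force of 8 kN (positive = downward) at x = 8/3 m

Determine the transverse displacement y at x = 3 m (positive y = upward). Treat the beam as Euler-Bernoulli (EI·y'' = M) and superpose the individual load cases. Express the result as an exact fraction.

y(3) = -55757/1296000 m

Load 1 — triangular load w₀=10 kN/m (0→w₀ over full span):
  y_1 = (w₀Lx³/12-w₀L²x²/6-w₀x⁵/(120L))/EI = (10·4·3³/12-10·4²·3²/6-10·3⁵/(120·4))/5000 = -2481/80000 m
Load 2 — point force P=8 kN at a=8/3 m (b=L-a=4/3):
  y_2 = -Pa²(3x-a)/(6EI)  [x>a] = -8·(8/3)²·(3·3-(8/3))/(6·5000) = -608/50625 m
Superposition: y = Σ y_i = -55757/1296000 m ≈ -0.043022 m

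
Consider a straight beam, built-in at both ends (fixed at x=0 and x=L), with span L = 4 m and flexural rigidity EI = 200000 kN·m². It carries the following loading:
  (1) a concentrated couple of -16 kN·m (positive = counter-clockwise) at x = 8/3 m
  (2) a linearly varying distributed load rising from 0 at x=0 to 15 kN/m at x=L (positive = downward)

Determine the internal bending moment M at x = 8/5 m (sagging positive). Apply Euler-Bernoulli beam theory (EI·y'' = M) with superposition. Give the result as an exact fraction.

Load 1 — applied couple M₀=-16 kN·m at a=8/3 m (b=L-a=4/3):
  M_1 = R_Ax - M_A  [x≤a] with R_A=-16/3, M_A=-16/3 = (-16/3)·(8/5) - (-16/3) = -16/5 kN·m
Load 2 — triangular load w₀=15 kN/m (0→w₀ over full span):
  M_2 = 3w₀Lx/20 - w₀L²/30 - w₀x³/(6L) = 3·15·4·(8/5)/20 - 15·4²/30 - 15·(8/5)³/(6·4) = 96/25 kN·m
Superposition: M = Σ M_i = 16/25 kN·m ≈ 0.640000 kN·m

M(8/5) = 16/25 kN·m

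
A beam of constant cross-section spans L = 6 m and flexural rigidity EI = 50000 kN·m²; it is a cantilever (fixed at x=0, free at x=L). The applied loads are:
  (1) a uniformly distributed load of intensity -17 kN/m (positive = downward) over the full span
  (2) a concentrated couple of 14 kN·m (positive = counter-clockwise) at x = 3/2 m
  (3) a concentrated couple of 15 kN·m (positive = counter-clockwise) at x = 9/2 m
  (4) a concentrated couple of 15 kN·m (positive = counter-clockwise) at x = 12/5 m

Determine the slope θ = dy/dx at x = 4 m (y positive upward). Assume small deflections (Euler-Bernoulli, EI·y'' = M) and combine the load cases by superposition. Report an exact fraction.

Load 1 — uniform load w=-17 kN/m over full span:
  θ_1 = -wx(x²-3Lx+3L²)/(6EI) = -(-17)·4·(4²-3·6·4+3·6²)/(6·50000) = 221/18750 rad
Load 2 — applied couple M₀=14 kN·m at a=3/2 m (b=L-a=9/2):
  θ_2 = M₀a/EI  [x>a] = 14·(3/2)/50000 = 21/50000 rad
Load 3 — applied couple M₀=15 kN·m at a=9/2 m (b=L-a=3/2):
  θ_3 = M₀x/EI  [x≤a] = 15·4/50000 = 3/2500 rad
Load 4 — applied couple M₀=15 kN·m at a=12/5 m (b=L-a=18/5):
  θ_4 = M₀a/EI  [x>a] = 15·(12/5)/50000 = 9/12500 rad
Superposition: θ = Σ θ_i = 2119/150000 rad ≈ 0.014127 rad

θ(4) = 2119/150000 rad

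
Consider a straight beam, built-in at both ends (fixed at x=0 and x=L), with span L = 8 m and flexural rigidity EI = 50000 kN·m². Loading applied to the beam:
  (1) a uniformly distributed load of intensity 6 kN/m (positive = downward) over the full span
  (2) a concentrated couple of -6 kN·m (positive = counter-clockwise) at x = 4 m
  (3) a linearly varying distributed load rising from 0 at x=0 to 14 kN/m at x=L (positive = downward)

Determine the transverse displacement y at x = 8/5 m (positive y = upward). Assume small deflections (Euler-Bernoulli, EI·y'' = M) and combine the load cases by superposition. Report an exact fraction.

y(8/5) = -152273/146484375 m

Load 1 — uniform load w=6 kN/m over full span:
  y_1 = -wx²(L-x)²/(24EI) = -6·(8/5)²·(8-(8/5))²/(24·50000) = -1024/1953125 m
Load 2 — applied couple M₀=-6 kN·m at a=4 m (b=L-a=4):
  y_2 = (R_Ax³/6 - M_Ax²/2)/EI  [x≤a] with R_A=-9/8, M_A=-3/2 = ((-9/8)·(8/5)³/6 - (-3/2)·(8/5)²/2)/50000 = 9/390625 m
Load 3 — triangular load w₀=14 kN/m (0→w₀ over full span):
  y_3 = -w₀x²(L-x)²(x+2L)/(120LEI) = -14·(8/5)²·(8-(8/5))²·((8/5)+2·8)/(120·8·50000) = -78848/146484375 m
Superposition: y = Σ y_i = -152273/146484375 m ≈ -0.001040 m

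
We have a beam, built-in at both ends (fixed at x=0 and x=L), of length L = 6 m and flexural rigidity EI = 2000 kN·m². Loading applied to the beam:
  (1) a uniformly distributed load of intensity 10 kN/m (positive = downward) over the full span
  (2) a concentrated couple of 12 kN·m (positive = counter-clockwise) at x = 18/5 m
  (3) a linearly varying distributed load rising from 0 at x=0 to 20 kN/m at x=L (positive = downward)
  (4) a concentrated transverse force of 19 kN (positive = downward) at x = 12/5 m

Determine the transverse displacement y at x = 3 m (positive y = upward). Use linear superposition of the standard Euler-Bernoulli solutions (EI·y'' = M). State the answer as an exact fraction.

y(3) = -22743/500000 m

Load 1 — uniform load w=10 kN/m over full span:
  y_1 = -wx²(L-x)²/(24EI) = -10·3²·(6-3)²/(24·2000) = -27/1600 m
Load 2 — applied couple M₀=12 kN·m at a=18/5 m (b=L-a=12/5):
  y_2 = (R_Ax³/6 - M_Ax²/2)/EI  [x≤a] with R_A=72/25, M_A=96/25 = ((72/25)·3³/6 - (96/25)·3²/2)/2000 = -27/12500 m
Load 3 — triangular load w₀=20 kN/m (0→w₀ over full span):
  y_3 = -w₀x²(L-x)²(x+2L)/(120LEI) = -20·3²·(6-3)²·(3+2·6)/(120·6·2000) = -27/1600 m
Load 4 — point force P=19 kN at a=12/5 m (b=L-a=18/5):
  y_4 = -Pa²(L-x)²(3bL-(3b+a)(L-x))/(6L³EI)  [x>a] = -19·(12/5)²·(6-3)²·(3·(18/5)·6-(3·(18/5)+(12/5))·(6-3))/(6·6³·2000) = -1197/125000 m
Superposition: y = Σ y_i = -22743/500000 m ≈ -0.045486 m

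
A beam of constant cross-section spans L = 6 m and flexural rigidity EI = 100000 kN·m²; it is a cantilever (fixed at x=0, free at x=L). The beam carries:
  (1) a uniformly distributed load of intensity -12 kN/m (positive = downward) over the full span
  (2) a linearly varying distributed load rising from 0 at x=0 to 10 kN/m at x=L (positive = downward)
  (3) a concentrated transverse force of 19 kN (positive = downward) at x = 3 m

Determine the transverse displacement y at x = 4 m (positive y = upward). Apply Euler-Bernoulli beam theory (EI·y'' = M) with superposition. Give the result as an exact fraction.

y(4) = 3191/1800000 m

Load 1 — uniform load w=-12 kN/m over full span:
  y_1 = -wx²(x²-4Lx+6L²)/(24EI) = -(-12)·4²·(4²-4·6·4+6·6²)/(24·100000) = 34/3125 m
Load 2 — triangular load w₀=10 kN/m (0→w₀ over full span):
  y_2 = (w₀Lx³/12-w₀L²x²/6-w₀x⁵/(120L))/EI = (10·6·4³/12-10·6²·4²/6-10·4⁵/(120·6))/100000 = -184/28125 m
Load 3 — point force P=19 kN at a=3 m (b=L-a=3):
  y_3 = -Pa²(3x-a)/(6EI)  [x>a] = -19·3²·(3·4-3)/(6·100000) = -513/200000 m
Superposition: y = Σ y_i = 3191/1800000 m ≈ 0.001773 m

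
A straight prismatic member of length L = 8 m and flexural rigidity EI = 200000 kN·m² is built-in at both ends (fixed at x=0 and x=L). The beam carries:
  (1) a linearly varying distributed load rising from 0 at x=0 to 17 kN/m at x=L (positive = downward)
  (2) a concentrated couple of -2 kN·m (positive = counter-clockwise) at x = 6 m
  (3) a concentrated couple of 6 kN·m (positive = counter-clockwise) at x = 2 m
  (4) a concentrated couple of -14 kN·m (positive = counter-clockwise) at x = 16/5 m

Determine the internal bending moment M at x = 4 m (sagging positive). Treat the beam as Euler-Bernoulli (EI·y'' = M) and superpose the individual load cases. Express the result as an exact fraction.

M(4) = 394/15 kN·m

Load 1 — triangular load w₀=17 kN/m (0→w₀ over full span):
  M_1 = 3w₀Lx/20 - w₀L²/30 - w₀x³/(6L) = 3·17·8·4/20 - 17·8²/30 - 17·4³/(6·8) = 68/3 kN·m
Load 2 — applied couple M₀=-2 kN·m at a=6 m (b=L-a=2):
  M_2 = R_Ax - M_A  [x≤a] with R_A=-9/32, M_A=-5/8 = (-9/32)·4 - (-5/8) = -1/2 kN·m
Load 3 — applied couple M₀=6 kN·m at a=2 m (b=L-a=6):
  M_3 = R_Ax - M_A - M₀  [x>a] with R_A=27/32, M_A=-9/8 = (27/32)·4 - (-9/8) - 6 = -3/2 kN·m
Load 4 — applied couple M₀=-14 kN·m at a=16/5 m (b=L-a=24/5):
  M_4 = R_Ax - M_A - M₀  [x>a] with R_A=-63/25, M_A=-42/25 = (-63/25)·4 - (-42/25) - (-14) = 28/5 kN·m
Superposition: M = Σ M_i = 394/15 kN·m ≈ 26.266667 kN·m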